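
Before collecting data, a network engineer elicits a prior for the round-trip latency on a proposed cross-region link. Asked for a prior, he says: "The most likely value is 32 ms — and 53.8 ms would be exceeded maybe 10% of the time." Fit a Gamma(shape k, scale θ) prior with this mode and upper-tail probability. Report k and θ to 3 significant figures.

k ≈ 8, θ ≈ 4.57

Gamma(k,θ) with k>1 has mode (k−1)θ, so θ = 32/(k−1).
Need P(X < 53.8) = 0.9 with θ tied to k this way. Start at k = 2, θ = 32: P(X<53.8) ≈ 0.501.
Too low — raise k to concentrate. Iterating converges to k ≈ 8.
Then θ = 32/(8−1) ≈ 4.57.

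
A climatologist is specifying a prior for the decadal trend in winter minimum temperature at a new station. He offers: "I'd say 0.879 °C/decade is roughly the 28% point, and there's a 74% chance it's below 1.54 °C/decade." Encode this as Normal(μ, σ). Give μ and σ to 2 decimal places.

The p-quantile of Normal(μ,σ) is μ + z_p·σ, with z_{0.28} = -0.5828 and z_{0.74} = 0.6433.
Eliminate σ: μ = (z₂·x₁ − z₁·x₂)/(z₂ − z₁) = (0.6433·0.879 − (-0.5828)·1.54)/1.226 = 1.19.
Then σ = (x₂ − x₁)/(z₂ − z₁) = (1.54 − 0.879)/1.226 = 0.54.

μ = 1.19, σ = 0.54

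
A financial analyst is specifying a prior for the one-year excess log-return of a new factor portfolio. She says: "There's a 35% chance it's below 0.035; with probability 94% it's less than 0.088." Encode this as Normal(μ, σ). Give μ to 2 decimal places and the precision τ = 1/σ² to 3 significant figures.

μ = 0.05, τ = 1340

The p-quantile of Normal(μ,σ) is μ + z_p·σ, with z_{0.35} = -0.3853 and z_{0.94} = 1.555.
Eliminate σ: μ = (z₂·x₁ − z₁·x₂)/(z₂ − z₁) = (1.555·0.035 − (-0.3853)·0.088)/1.94 = 0.05.
Then σ = (x₂ − x₁)/(z₂ − z₁) = (0.088 − 0.035)/1.94 = 0.03.
Precision τ = 1/σ² = 1/0.02732² = 1340.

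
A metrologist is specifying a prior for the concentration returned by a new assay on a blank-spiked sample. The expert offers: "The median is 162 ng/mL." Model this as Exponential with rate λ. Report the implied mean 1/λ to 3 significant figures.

mean ≈ 234 ng/mL

Exponential median = ln 2 / λ, so λ = ln 2 / 162.0 = 0.00428.
Mean = 1/λ = 234 ng/mL.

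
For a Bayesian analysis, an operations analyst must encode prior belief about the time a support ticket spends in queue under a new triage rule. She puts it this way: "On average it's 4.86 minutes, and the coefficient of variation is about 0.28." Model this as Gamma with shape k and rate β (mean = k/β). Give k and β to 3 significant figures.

For Gamma(k, rate β): mean = k/β, variance = k/β², so CV = 1/√k.
CV = 0.28, hence k = 1/CV² = 12.8.
Then β = k/mean = 12.8/4.86 = 2.62.

k ≈ 12.8, β ≈ 2.62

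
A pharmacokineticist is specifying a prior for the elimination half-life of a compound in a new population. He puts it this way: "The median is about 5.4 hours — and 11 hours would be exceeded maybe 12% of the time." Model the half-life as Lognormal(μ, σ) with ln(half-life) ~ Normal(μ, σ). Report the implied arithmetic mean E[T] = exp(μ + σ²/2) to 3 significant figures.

E[T] ≈ 6.49 hours

If T ~ Lognormal(μ,σ) then ln T ~ Normal(μ,σ), so the p-quantile of ln T is μ + z_p·σ.
ln(5.4) = 1.686 and ln(11) = 2.398; z_{0.5} = 0, z_{0.88} = 1.175.
σ = (2.398 − 1.686)/(1.175 − (0)) = 0.606.
μ = 1.686 − (0)·0.606 = 1.686.
E[T] = exp(μ + σ²/2) = exp(1.686 + 0.1833) = 6.49 hours.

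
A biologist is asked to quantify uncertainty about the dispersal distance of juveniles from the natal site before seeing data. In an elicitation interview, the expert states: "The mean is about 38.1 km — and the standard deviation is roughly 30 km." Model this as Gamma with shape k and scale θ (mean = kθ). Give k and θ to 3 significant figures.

k ≈ 1.61, θ ≈ 23.6

For Gamma(k, scale θ): mean = kθ, variance = kθ², so CV = 1/√k.
CV = SD/mean = 30/38.1 = 0.7874, hence k = 1/CV² = 1.61.
Then θ = mean/k = 38.1/1.61 = 23.6.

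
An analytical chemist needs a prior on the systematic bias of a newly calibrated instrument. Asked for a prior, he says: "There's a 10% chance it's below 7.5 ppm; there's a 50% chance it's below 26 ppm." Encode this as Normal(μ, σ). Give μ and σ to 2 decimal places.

μ = 26.00, σ = 14.44

The p-quantile of Normal(μ,σ) is μ + z_p·σ, with z_{0.1} = -1.282 and z_{0.5} = 0.
Eliminate σ: μ = (z₂·x₁ − z₁·x₂)/(z₂ − z₁) = (0·7.5 − (-1.282)·26)/1.282 = 26.00.
Then σ = (x₂ − x₁)/(z₂ − z₁) = (26 − 7.5)/1.282 = 14.44.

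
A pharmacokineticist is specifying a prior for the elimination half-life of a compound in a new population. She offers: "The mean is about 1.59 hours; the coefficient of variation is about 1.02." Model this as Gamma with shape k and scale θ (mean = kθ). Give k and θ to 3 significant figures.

k ≈ 0.961, θ ≈ 1.65

For Gamma(k, scale θ): mean = kθ, variance = kθ², so CV = 1/√k.
CV = 1.02, hence k = 1/CV² = 0.961.
Then θ = mean/k = 1.59/0.961 = 1.65.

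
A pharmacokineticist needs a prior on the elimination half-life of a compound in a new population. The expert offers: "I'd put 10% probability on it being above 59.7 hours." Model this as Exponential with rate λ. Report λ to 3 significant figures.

λ ≈ 0.0386

P(T > 59.7) = e^(−λ·59.7) = 0.1, so λ = −ln(0.1)/59.7 = 0.0386.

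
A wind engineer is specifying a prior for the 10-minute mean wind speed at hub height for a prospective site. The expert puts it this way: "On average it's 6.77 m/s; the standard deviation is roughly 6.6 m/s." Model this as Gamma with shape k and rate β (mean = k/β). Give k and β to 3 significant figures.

For Gamma(k, rate β): mean = k/β, variance = k/β², so CV = 1/√k.
CV = SD/mean = 6.6/6.77 = 0.9749, hence k = 1/CV² = 1.05.
Then β = k/mean = 1.05/6.77 = 0.155.

k ≈ 1.05, β ≈ 0.155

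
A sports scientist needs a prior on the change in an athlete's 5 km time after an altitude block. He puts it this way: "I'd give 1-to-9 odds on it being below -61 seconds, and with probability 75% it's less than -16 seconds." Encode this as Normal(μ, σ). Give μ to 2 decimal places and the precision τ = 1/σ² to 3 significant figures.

For Normal(μ,σ), the p-quantile is μ + z_p·σ. Here z_{0.1} = -1.282, z_{0.75} = 0.6745.
So -61 = μ − 1.282σ and -16 = μ + 0.6745σ.
Subtracting: σ = (-16 − -61)/(0.6745 − (-1.282)) = 23.01.
Then μ = -61 − (-1.282)·23.01 = -31.52.
Precision τ = 1/σ² = 1/23.01² = 0.00189.

μ = -31.52, τ = 0.00189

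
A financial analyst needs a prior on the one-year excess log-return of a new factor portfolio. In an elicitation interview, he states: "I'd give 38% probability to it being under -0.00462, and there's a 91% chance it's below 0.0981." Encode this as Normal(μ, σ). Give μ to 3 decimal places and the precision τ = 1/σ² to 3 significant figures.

The p-quantile of Normal(μ,σ) is μ + z_p·σ, with z_{0.38} = -0.3055 and z_{0.91} = 1.341.
Eliminate σ: μ = (z₂·x₁ − z₁·x₂)/(z₂ − z₁) = (1.341·-0.00462 − (-0.3055)·0.0981)/1.646 = 0.014.
Then σ = (x₂ − x₁)/(z₂ − z₁) = (0.0981 − -0.00462)/1.646 = 0.062.
Precision τ = 1/σ² = 1/0.0624² = 257.

μ = 0.014, τ = 257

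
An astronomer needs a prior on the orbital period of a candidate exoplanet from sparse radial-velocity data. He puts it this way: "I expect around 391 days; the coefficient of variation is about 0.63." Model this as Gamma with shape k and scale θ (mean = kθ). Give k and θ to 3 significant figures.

For Gamma(k, scale θ): mean = kθ, variance = kθ², so CV = 1/√k.
CV = 0.63, hence k = 1/CV² = 2.52.
Then θ = mean/k = 391/2.52 = 155.

k ≈ 2.52, θ ≈ 155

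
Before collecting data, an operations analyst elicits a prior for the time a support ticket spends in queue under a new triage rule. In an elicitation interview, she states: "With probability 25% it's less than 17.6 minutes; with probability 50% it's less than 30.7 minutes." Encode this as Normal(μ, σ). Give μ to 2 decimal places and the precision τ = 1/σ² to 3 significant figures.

μ = 30.70, τ = 0.00265

For Normal(μ,σ), the p-quantile is μ + z_p·σ. Here z_{0.25} = -0.6745, z_{0.5} = 0.
So 17.6 = μ − 0.6745σ and 30.7 = μ + 0σ.
Subtracting: σ = (30.7 − 17.6)/(0 − (-0.6745)) = 19.42.
Then μ = 17.6 − (-0.6745)·19.42 = 30.70.
Precision τ = 1/σ² = 1/19.42² = 0.00265.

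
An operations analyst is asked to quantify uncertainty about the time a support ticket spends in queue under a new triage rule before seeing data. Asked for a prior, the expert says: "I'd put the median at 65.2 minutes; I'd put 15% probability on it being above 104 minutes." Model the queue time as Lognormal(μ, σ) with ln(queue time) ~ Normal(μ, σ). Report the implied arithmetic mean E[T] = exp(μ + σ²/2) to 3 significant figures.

If T ~ Lognormal(μ,σ) then ln T ~ Normal(μ,σ), so the p-quantile of ln T is μ + z_p·σ.
ln(65.2) = 4.177 and ln(104) = 4.644; z_{0.5} = 0, z_{0.85} = 1.036.
σ = (4.644 − 4.177)/(1.036 − (0)) = 0.451.
μ = 4.177 − (0)·0.451 = 4.177.
E[T] = exp(μ + σ²/2) = exp(4.177 + 0.1015) = 72.2 minutes.

E[T] ≈ 72.2 minutes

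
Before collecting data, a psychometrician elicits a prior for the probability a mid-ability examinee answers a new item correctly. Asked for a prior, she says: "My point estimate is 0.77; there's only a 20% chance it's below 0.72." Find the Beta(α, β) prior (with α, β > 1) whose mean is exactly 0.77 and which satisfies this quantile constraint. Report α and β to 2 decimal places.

α ≈ 36.69, β ≈ 10.96

With mean 0.77 fixed, write α = 0.77s, β = 0.23s where s = α+β.
Need P(θ < 0.72) = 0.2 under Beta(0.77s, 0.23s). Normal approximation: (q−m)/√(m(1−m)/s) ≈ z_{0.2} = -0.842, so s ≈ 0.77·0.23·(-0.842)²/(0.72−0.77)² = 50.2.
At s = 50.2: P(θ<0.72) ≈ 0.195. Adjusting to match 0.2 gives s ≈ 47.66.
So α = 0.77·47.66 ≈ 36.69, β = 0.23·47.66 ≈ 10.96.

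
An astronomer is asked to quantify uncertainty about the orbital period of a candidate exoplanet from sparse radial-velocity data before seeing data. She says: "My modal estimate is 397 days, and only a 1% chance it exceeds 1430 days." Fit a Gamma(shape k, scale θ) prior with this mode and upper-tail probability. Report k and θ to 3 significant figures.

Gamma(k,θ) with k>1 has mode (k−1)θ, so θ = 397/(k−1).
Need P(X < 1430) = 0.99 with θ tied to k this way. Start at k = 2, θ = 397: P(X<1430) ≈ 0.875.
Too low — raise k to concentrate. Iterating converges to k ≈ 3.62.
Then θ = 397/(3.62−1) ≈ 152.

k ≈ 3.62, θ ≈ 152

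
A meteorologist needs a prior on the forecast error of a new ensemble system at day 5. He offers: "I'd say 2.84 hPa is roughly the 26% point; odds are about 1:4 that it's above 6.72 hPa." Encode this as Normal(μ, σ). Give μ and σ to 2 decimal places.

The p-quantile of Normal(μ,σ) is μ + z_p·σ, with z_{0.26} = -0.6433 and z_{0.8} = 0.8416.
Eliminate σ: μ = (z₂·x₁ − z₁·x₂)/(z₂ − z₁) = (0.8416·2.84 − (-0.6433)·6.72)/1.485 = 4.52.
Then σ = (x₂ − x₁)/(z₂ − z₁) = (6.72 − 2.84)/1.485 = 2.61.

μ = 4.52, σ = 2.61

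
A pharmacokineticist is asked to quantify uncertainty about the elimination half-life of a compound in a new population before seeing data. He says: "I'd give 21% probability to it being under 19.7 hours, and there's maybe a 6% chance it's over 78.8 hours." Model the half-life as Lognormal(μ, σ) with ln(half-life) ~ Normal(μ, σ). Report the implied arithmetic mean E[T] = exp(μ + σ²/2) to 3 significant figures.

If T ~ Lognormal(μ,σ) then ln T ~ Normal(μ,σ), so the p-quantile of ln T is μ + z_p·σ.
ln(19.7) = 2.981 and ln(78.8) = 4.367; z_{0.21} = -0.8064, z_{0.94} = 1.555.
σ = (4.367 − 2.981)/(1.555 − (-0.8064)) = 0.587.
μ = 2.981 − (-0.8064)·0.587 = 3.454.
E[T] = exp(μ + σ²/2) = exp(3.454 + 0.1724) = 37.6 hours.

E[T] ≈ 37.6 hours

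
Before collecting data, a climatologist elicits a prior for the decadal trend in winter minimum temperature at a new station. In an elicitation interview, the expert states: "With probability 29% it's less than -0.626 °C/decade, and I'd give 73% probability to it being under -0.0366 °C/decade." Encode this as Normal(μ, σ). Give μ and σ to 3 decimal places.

For Normal(μ,σ), the p-quantile is μ + z_p·σ. Here z_{0.29} = -0.5534, z_{0.73} = 0.6128.
So -0.626 = μ − 0.5534σ and -0.0366 = μ + 0.6128σ.
Subtracting: σ = (-0.0366 − -0.626)/(0.6128 − (-0.5534)) = 0.505.
Then μ = -0.626 − (-0.5534)·0.505 = -0.346.

μ = -0.346, σ = 0.505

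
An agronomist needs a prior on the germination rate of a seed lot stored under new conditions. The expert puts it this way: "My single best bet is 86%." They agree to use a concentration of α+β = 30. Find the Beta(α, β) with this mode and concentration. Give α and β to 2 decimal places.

α = 25.08, β = 4.92

For α,β > 1 the Beta mode is (α−1)/(α+β−2). With α+β = 30, the mode is (α−1)/28.
Set (α−1)/28 = 0.86 → α = 1 + 0.86·28 = 25.08.
β = 30 − α = 4.92.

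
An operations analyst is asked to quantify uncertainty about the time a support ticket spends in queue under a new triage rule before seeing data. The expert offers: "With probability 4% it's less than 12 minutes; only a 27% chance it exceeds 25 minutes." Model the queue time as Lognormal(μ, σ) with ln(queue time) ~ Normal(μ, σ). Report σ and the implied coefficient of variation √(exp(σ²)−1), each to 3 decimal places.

If T ~ Lognormal(μ,σ) then ln T ~ Normal(μ,σ), so the p-quantile of ln T is μ + z_p·σ.
ln(12) = 2.485 and ln(25) = 3.219; z_{0.04} = -1.751, z_{0.73} = 0.6128.
σ = (3.219 − 2.485)/(0.6128 − (-1.751)) = 0.311.
μ = 2.485 − (-1.751)·0.311 = 3.029.
CV = √(exp(σ²)−1) = √(exp(0.0964)−1) = 0.318.

σ ≈ 0.311, CV ≈ 0.318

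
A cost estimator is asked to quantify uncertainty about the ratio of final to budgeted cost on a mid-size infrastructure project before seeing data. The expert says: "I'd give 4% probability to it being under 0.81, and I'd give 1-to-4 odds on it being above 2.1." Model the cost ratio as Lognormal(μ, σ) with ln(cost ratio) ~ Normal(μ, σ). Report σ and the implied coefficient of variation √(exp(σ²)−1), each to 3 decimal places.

σ ≈ 0.367, CV ≈ 0.380

If T ~ Lognormal(μ,σ) then ln T ~ Normal(μ,σ), so the p-quantile of ln T is μ + z_p·σ.
ln(0.81) = -0.2107 and ln(2.1) = 0.7419; z_{0.04} = -1.751, z_{0.8} = 0.8416.
σ = (0.7419 − -0.2107)/(0.8416 − (-1.751)) = 0.367.
μ = -0.2107 − (-1.751)·0.367 = 0.433.
CV = √(exp(σ²)−1) = √(exp(0.1351)−1) = 0.380.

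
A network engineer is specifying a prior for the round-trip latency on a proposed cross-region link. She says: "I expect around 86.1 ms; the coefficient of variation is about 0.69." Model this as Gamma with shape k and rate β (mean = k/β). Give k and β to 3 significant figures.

For Gamma(k, rate β): mean = k/β, variance = k/β², so CV = 1/√k.
CV = 0.69, hence k = 1/CV² = 2.1.
Then β = k/mean = 2.1/86.1 = 0.0244.

k ≈ 2.1, β ≈ 0.0244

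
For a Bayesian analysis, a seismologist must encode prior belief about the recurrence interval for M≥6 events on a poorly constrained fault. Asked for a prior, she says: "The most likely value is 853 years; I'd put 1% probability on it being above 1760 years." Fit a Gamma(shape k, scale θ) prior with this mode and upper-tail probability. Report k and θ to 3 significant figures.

k ≈ 10.3, θ ≈ 91.7

Gamma(k,θ) with k>1 has mode (k−1)θ, so θ = 853/(k−1).
Need P(X < 1760) = 0.99 with θ tied to k this way. Start at k = 2, θ = 853: P(X<1760) ≈ 0.611.
Too low — raise k to concentrate. Iterating converges to k ≈ 10.3.
Then θ = 853/(10.3−1) ≈ 91.7.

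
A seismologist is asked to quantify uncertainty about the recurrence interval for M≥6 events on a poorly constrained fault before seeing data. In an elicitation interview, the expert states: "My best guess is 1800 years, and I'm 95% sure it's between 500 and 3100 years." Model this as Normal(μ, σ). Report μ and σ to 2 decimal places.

A symmetric 95% interval runs μ ± z·σ with z = 1.96.
Half-width = 1300, so σ = 1300/1.96 = 663.28.
μ is the stated best guess, 1800.00.

μ = 1800.00, σ = 663.28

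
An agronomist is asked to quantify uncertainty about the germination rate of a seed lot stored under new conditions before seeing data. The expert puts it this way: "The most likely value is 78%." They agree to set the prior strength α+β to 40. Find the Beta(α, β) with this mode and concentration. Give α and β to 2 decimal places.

For α,β > 1 the Beta mode is (α−1)/(α+β−2). With α+β = 40, the mode is (α−1)/38.
Set (α−1)/38 = 0.78 → α = 1 + 0.78·38 = 30.64.
β = 40 − α = 9.36.

α = 30.64, β = 9.36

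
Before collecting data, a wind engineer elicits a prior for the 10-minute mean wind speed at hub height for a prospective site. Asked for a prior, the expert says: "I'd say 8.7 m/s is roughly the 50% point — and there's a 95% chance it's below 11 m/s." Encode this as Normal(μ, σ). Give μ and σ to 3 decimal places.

μ = 8.700, σ = 1.398

For Normal(μ,σ), the p-quantile is μ + z_p·σ. Here z_{0.5} = 0, z_{0.95} = 1.645.
So 8.7 = μ + 0σ and 11 = μ + 1.645σ.
Subtracting: σ = (11 − 8.7)/(1.645 − (0)) = 1.398.
Then μ = 8.7 − (0)·1.398 = 8.700.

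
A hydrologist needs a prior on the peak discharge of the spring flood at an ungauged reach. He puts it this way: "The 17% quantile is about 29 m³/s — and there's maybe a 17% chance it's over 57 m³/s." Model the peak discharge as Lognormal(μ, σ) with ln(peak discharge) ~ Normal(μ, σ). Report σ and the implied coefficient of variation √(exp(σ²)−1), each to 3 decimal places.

σ ≈ 0.354, CV ≈ 0.366

If T ~ Lognormal(μ,σ) then ln T ~ Normal(μ,σ), so the p-quantile of ln T is μ + z_p·σ.
ln(29) = 3.367 and ln(57) = 4.043; z_{0.17} = -0.9542, z_{0.83} = 0.9542.
σ = (4.043 − 3.367)/(0.9542 − (-0.9542)) = 0.354.
μ = 3.367 − (-0.9542)·0.354 = 3.705.
CV = √(exp(σ²)−1) = √(exp(0.1254)−1) = 0.366.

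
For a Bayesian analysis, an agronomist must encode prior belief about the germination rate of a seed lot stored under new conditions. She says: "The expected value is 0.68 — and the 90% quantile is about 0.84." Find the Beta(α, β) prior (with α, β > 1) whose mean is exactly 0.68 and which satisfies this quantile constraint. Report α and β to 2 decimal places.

With mean 0.68 fixed, write α = 0.68s, β = 0.32s where s = α+β.
Need P(θ < 0.84) = 0.9 under Beta(0.68s, 0.32s). Normal approximation: (q−m)/√(m(1−m)/s) ≈ z_{0.9} = 1.28, so s ≈ 0.68·0.32·(1.28)²/(0.84−0.68)² = 14.0.
At s = 14.0: P(θ<0.84) ≈ 0.916. Adjusting to match 0.9 gives s ≈ 12.27.
So α = 0.68·12.27 ≈ 8.34, β = 0.32·12.27 ≈ 3.92.

α ≈ 8.34, β ≈ 3.92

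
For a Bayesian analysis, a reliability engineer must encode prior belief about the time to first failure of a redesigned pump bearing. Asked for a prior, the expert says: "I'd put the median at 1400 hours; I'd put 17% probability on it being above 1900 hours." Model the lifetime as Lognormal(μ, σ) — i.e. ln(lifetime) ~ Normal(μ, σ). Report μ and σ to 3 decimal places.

If T ~ Lognormal(μ,σ) then ln T ~ Normal(μ,σ), so the p-quantile of ln T is μ + z_p·σ.
ln(1400) = 7.244 and ln(1900) = 7.55; z_{0.5} = 0, z_{0.83} = 0.9542.
σ = (7.55 − 7.244)/(0.9542 − (0)) = 0.320.
μ = 7.244 − (0)·0.320 = 7.244.

μ ≈ 7.244, σ ≈ 0.320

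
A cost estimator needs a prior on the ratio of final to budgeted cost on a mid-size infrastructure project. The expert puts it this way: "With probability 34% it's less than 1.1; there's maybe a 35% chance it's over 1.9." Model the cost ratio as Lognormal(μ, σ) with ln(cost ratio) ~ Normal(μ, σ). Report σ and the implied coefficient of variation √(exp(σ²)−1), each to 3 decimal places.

σ ≈ 0.685, CV ≈ 0.774

If T ~ Lognormal(μ,σ) then ln T ~ Normal(μ,σ), so the p-quantile of ln T is μ + z_p·σ.
ln(1.1) = 0.09531 and ln(1.9) = 0.6419; z_{0.34} = -0.4125, z_{0.65} = 0.3853.
σ = (0.6419 − 0.09531)/(0.3853 − (-0.4125)) = 0.685.
μ = 0.09531 − (-0.4125)·0.685 = 0.378.
CV = √(exp(σ²)−1) = √(exp(0.4693)−1) = 0.774.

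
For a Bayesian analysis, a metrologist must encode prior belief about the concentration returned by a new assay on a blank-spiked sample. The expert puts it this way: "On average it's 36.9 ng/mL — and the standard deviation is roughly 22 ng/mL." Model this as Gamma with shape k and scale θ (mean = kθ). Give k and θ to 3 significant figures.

For Gamma(k, scale θ): mean = kθ, variance = kθ², so CV = 1/√k.
CV = SD/mean = 22/36.9 = 0.5962, hence k = 1/CV² = 2.81.
Then θ = mean/k = 36.9/2.81 = 13.1.

k ≈ 2.81, θ ≈ 13.1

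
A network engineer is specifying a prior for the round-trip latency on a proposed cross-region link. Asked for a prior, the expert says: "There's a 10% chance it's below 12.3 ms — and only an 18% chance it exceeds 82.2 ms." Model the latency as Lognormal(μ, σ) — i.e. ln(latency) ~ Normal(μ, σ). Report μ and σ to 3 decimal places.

μ ≈ 3.618, σ ≈ 0.865

If T ~ Lognormal(μ,σ) then ln T ~ Normal(μ,σ), so the p-quantile of ln T is μ + z_p·σ.
ln(12.3) = 2.51 and ln(82.2) = 4.409; z_{0.1} = -1.282, z_{0.82} = 0.9154.
σ = (4.409 − 2.51)/(0.9154 − (-1.282)) = 0.865.
μ = 2.51 − (-1.282)·0.865 = 3.618.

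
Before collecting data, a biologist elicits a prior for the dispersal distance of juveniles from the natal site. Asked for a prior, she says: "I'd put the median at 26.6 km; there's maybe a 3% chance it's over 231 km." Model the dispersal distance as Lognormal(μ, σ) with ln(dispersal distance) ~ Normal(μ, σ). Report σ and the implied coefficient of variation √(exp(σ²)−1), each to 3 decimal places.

σ ≈ 1.149, CV ≈ 1.657

If T ~ Lognormal(μ,σ) then ln T ~ Normal(μ,σ), so the p-quantile of ln T is μ + z_p·σ.
ln(26.6) = 3.281 and ln(231) = 5.442; z_{0.5} = 0, z_{0.97} = 1.881.
σ = (5.442 − 3.281)/(1.881 − (0)) = 1.149.
μ = 3.281 − (0)·1.149 = 3.281.
CV = √(exp(σ²)−1) = √(exp(1.3208)−1) = 1.657.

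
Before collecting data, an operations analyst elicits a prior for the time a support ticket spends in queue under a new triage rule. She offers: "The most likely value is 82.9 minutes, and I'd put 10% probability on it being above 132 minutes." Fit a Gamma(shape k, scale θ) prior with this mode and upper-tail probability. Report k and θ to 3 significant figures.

k ≈ 9.68, θ ≈ 9.55

Gamma(k,θ) with k>1 has mode (k−1)θ, so θ = 82.9/(k−1).
Need P(X < 132) = 0.9 with θ tied to k this way. Start at k = 2, θ = 82.9: P(X<132) ≈ 0.473.
Too low — raise k to concentrate. Iterating converges to k ≈ 9.68.
Then θ = 82.9/(9.68−1) ≈ 9.55.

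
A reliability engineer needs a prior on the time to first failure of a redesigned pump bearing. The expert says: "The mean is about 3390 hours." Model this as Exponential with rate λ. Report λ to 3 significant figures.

Exponential mean = 1/λ, so λ = 1/3390.0 = 0.000295.

λ ≈ 0.000295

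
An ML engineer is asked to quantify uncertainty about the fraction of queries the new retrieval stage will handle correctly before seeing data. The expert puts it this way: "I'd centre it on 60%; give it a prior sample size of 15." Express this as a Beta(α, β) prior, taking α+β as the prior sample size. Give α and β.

Under the effective-sample-size interpretation, Beta(α, β) has prior mean α/(α+β) and prior sample size α+β.
So α+β = 15 and α/(α+β) = 0.6, giving α = 0.6·15 = 9 and β = 15 − 9 = 6.

α = 9, β = 6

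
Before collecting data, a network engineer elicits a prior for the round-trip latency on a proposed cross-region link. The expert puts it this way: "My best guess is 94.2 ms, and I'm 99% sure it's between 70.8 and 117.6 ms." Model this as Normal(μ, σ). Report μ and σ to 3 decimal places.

A symmetric 99% interval runs μ ± z·σ with z = 2.576.
Half-width = 23.4, so σ = 23.4/2.576 = 9.084.
μ is the stated best guess, 94.200.

μ = 94.200, σ = 9.084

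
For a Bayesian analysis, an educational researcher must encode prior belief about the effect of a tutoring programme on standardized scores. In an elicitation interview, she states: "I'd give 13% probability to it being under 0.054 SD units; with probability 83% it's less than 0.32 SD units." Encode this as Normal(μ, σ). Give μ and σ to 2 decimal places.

The p-quantile of Normal(μ,σ) is μ + z_p·σ, with z_{0.13} = -1.126 and z_{0.83} = 0.9542.
Eliminate σ: μ = (z₂·x₁ − z₁·x₂)/(z₂ − z₁) = (0.9542·0.054 − (-1.126)·0.32)/2.081 = 0.20.
Then σ = (x₂ − x₁)/(z₂ − z₁) = (0.32 − 0.054)/2.081 = 0.13.

μ = 0.20, σ = 0.13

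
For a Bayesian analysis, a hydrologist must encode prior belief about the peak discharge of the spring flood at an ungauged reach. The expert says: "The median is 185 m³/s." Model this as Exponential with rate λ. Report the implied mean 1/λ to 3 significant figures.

Exponential median = ln 2 / λ, so λ = ln 2 / 185.0 = 0.00375.
Mean = 1/λ = 267 m³/s.

mean ≈ 267 m³/s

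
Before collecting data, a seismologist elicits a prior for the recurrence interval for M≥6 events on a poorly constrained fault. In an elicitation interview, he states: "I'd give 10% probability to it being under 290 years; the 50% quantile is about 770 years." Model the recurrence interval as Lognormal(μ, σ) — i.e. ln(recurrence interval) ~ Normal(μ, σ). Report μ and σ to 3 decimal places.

If T ~ Lognormal(μ,σ) then ln T ~ Normal(μ,σ), so the p-quantile of ln T is μ + z_p·σ.
ln(290) = 5.67 and ln(770) = 6.646; z_{0.1} = -1.282, z_{0.5} = 0.
σ = (6.646 − 5.67)/(0 − (-1.282)) = 0.762.
μ = 5.67 − (-1.282)·0.762 = 6.646.

μ ≈ 6.646, σ ≈ 0.762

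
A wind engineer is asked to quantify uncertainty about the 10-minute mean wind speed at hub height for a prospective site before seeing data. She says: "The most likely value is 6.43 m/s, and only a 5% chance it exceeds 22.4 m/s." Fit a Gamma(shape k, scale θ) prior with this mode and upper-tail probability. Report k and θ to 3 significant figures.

Gamma(k,θ) with k>1 has mode (k−1)θ, so θ = 6.43/(k−1).
Need P(X < 22.4) = 0.95 with θ tied to k this way. Start at k = 2, θ = 6.43: P(X<22.4) ≈ 0.862.
Too low — raise k to concentrate. Iterating converges to k ≈ 2.66.
Then θ = 6.43/(2.66−1) ≈ 3.88.

k ≈ 2.66, θ ≈ 3.88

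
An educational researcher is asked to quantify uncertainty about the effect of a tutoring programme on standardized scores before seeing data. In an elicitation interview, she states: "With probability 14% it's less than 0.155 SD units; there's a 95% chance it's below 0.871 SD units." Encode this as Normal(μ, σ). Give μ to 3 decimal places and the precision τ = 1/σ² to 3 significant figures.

μ = 0.439, τ = 14.5

The p-quantile of Normal(μ,σ) is μ + z_p·σ, with z_{0.14} = -1.08 and z_{0.95} = 1.645.
Eliminate σ: μ = (z₂·x₁ − z₁·x₂)/(z₂ − z₁) = (1.645·0.155 − (-1.08)·0.871)/2.725 = 0.439.
Then σ = (x₂ − x₁)/(z₂ − z₁) = (0.871 − 0.155)/2.725 = 0.263.
Precision τ = 1/σ² = 1/0.2627² = 14.5.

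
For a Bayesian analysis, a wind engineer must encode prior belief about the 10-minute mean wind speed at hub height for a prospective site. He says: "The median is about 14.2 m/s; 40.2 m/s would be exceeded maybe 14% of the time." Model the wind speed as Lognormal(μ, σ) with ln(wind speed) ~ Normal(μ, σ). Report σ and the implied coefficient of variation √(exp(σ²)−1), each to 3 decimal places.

σ ≈ 0.963, CV ≈ 1.237

If T ~ Lognormal(μ,σ) then ln T ~ Normal(μ,σ), so the p-quantile of ln T is μ + z_p·σ.
ln(14.2) = 2.653 and ln(40.2) = 3.694; z_{0.5} = 0, z_{0.86} = 1.08.
σ = (3.694 − 2.653)/(1.08 − (0)) = 0.963.
μ = 2.653 − (0)·0.963 = 2.653.
CV = √(exp(σ²)−1) = √(exp(0.9279)−1) = 1.237.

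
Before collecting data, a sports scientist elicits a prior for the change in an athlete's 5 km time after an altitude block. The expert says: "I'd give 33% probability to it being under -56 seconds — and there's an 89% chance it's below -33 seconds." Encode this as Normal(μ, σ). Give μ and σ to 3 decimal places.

The p-quantile of Normal(μ,σ) is μ + z_p·σ, with z_{0.33} = -0.4399 and z_{0.89} = 1.227.
Eliminate σ: μ = (z₂·x₁ − z₁·x₂)/(z₂ − z₁) = (1.227·-56 − (-0.4399)·-33)/1.666 = -49.928.
Then σ = (x₂ − x₁)/(z₂ − z₁) = (-33 − -56)/1.666 = 13.802.

μ = -49.928, σ = 13.802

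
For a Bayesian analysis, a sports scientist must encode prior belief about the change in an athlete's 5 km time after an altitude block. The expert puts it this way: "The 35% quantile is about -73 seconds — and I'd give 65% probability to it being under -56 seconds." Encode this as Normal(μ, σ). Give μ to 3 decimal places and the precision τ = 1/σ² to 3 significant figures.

μ = -64.500, τ = 0.00205

The p-quantile of Normal(μ,σ) is μ + z_p·σ, with z_{0.35} = -0.3853 and z_{0.65} = 0.3853.
Eliminate σ: μ = (z₂·x₁ − z₁·x₂)/(z₂ − z₁) = (0.3853·-73 − (-0.3853)·-56)/0.7706 = -64.500.
Then σ = (x₂ − x₁)/(z₂ − z₁) = (-56 − -73)/0.7706 = 22.060.
Precision τ = 1/σ² = 1/22.06² = 0.00205.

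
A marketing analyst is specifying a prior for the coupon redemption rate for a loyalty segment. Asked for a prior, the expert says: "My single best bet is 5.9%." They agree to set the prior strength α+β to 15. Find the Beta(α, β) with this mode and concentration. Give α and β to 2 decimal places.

For α,β > 1 the Beta mode is (α−1)/(α+β−2). With α+β = 15, the mode is (α−1)/13.
Set (α−1)/13 = 0.059 → α = 1 + 0.059·13 = 1.77.
β = 15 − α = 13.23.

α = 1.77, β = 13.23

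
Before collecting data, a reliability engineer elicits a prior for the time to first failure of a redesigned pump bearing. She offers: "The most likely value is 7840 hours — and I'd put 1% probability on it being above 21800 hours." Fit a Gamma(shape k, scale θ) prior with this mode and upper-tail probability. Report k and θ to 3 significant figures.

k ≈ 5.38, θ ≈ 1790

Gamma(k,θ) with k>1 has mode (k−1)θ, so θ = 7840/(k−1).
Need P(X < 21800) = 0.99 with θ tied to k this way. Start at k = 2, θ = 7840: P(X<21800) ≈ 0.766.
Too low — raise k to concentrate. Iterating converges to k ≈ 5.38.
Then θ = 7840/(5.38−1) ≈ 1790.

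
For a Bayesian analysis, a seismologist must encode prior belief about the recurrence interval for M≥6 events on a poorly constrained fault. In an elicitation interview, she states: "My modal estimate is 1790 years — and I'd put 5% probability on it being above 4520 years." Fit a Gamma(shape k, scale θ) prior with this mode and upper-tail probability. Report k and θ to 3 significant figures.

Gamma(k,θ) with k>1 has mode (k−1)θ, so θ = 1790/(k−1).
Need P(X < 4520) = 0.95 with θ tied to k this way. Start at k = 2, θ = 1790: P(X<4520) ≈ 0.718.
Too low — raise k to concentrate. Iterating converges to k ≈ 4.16.
Then θ = 1790/(4.16−1) ≈ 566.

k ≈ 4.16, θ ≈ 566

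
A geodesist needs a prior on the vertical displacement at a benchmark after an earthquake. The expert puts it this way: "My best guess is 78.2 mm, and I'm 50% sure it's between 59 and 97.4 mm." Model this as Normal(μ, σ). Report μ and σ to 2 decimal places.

μ = 78.20, σ = 28.47

A symmetric 50% interval runs μ ± z·σ with z = 0.6745.
Half-width = 19.2, so σ = 19.2/0.6745 = 28.47.
μ is the stated best guess, 78.20.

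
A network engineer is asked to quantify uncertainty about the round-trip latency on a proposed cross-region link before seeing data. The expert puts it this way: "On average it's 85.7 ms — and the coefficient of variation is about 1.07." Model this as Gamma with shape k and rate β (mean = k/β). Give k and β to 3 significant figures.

For Gamma(k, rate β): mean = k/β, variance = k/β², so CV = 1/√k.
CV = 1.07, hence k = 1/CV² = 0.873.
Then β = k/mean = 0.873/85.7 = 0.0102.

k ≈ 0.873, β ≈ 0.0102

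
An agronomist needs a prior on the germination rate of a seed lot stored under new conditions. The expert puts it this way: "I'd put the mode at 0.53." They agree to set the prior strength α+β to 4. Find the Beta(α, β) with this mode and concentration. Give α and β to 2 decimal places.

For α,β > 1 the Beta mode is (α−1)/(α+β−2). With α+β = 4, the mode is (α−1)/2.
Set (α−1)/2 = 0.53 → α = 1 + 0.53·2 = 2.06.
β = 4 − α = 1.94.

α = 2.06, β = 1.94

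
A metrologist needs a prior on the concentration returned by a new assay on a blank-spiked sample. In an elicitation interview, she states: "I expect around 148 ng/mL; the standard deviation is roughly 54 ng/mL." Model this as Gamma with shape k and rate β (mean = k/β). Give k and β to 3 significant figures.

For Gamma(k, rate β): mean = k/β, variance = k/β², so CV = 1/√k.
CV = SD/mean = 54/148 = 0.3649, hence k = 1/CV² = 7.51.
Then β = k/mean = 7.51/148 = 0.0508.

k ≈ 7.51, β ≈ 0.0508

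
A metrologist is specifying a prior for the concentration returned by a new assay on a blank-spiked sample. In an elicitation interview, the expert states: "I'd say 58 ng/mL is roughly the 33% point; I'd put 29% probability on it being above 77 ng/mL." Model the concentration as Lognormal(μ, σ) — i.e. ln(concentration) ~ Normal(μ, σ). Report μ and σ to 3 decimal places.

μ ≈ 4.186, σ ≈ 0.285

If T ~ Lognormal(μ,σ) then ln T ~ Normal(μ,σ), so the p-quantile of ln T is μ + z_p·σ.
ln(58) = 4.06 and ln(77) = 4.344; z_{0.33} = -0.4399, z_{0.71} = 0.5534.
σ = (4.344 − 4.06)/(0.5534 − (-0.4399)) = 0.285.
μ = 4.06 − (-0.4399)·0.285 = 4.186.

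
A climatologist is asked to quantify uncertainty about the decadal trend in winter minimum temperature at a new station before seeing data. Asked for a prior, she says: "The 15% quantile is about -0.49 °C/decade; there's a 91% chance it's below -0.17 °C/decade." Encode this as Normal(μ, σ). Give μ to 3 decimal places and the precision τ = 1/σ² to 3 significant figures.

The p-quantile of Normal(μ,σ) is μ + z_p·σ, with z_{0.15} = -1.036 and z_{0.91} = 1.341.
Eliminate σ: μ = (z₂·x₁ − z₁·x₂)/(z₂ − z₁) = (1.341·-0.49 − (-1.036)·-0.17)/2.377 = -0.350.
Then σ = (x₂ − x₁)/(z₂ − z₁) = (-0.17 − -0.49)/2.377 = 0.135.
Precision τ = 1/σ² = 1/0.1346² = 55.2.

μ = -0.350, τ = 55.2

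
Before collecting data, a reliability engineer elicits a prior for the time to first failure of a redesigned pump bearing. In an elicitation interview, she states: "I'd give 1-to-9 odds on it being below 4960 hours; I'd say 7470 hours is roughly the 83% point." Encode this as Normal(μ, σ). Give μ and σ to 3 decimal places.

μ = 6398.775, σ = 1122.682

The p-quantile of Normal(μ,σ) is μ + z_p·σ, with z_{0.1} = -1.282 and z_{0.83} = 0.9542.
Eliminate σ: μ = (z₂·x₁ − z₁·x₂)/(z₂ − z₁) = (0.9542·4960 − (-1.282)·7470)/2.236 = 6398.775.
Then σ = (x₂ − x₁)/(z₂ − z₁) = (7470 − 4960)/2.236 = 1122.682.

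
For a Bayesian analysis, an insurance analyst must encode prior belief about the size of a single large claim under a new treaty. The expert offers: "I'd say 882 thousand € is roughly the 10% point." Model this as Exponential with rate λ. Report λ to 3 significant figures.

P(T < 882.0) = 1 − e^(−λ·882.0) = 0.1, so λ = −ln(1−0.1)/882.0 = −ln(0.9)/882.0 = 0.000119.

λ ≈ 0.000119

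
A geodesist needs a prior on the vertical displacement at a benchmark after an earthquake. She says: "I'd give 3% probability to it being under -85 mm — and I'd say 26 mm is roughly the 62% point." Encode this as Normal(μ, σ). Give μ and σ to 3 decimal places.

The p-quantile of Normal(μ,σ) is μ + z_p·σ, with z_{0.03} = -1.881 and z_{0.62} = 0.3055.
Eliminate σ: μ = (z₂·x₁ − z₁·x₂)/(z₂ − z₁) = (0.3055·-85 − (-1.881)·26)/2.186 = 10.490.
Then σ = (x₂ − x₁)/(z₂ − z₁) = (26 − -85)/2.186 = 50.771.

μ = 10.490, σ = 50.771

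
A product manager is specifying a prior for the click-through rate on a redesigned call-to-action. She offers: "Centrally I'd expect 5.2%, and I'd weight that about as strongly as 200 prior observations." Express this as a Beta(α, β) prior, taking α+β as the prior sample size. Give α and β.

Under the effective-sample-size interpretation, Beta(α, β) has prior mean α/(α+β) and prior sample size α+β.
So α+β = 200 and α/(α+β) = 0.052, giving α = 0.052·200 = 10.4 and β = 200 − 10.4 = 189.6.

α = 10.4, β = 189.6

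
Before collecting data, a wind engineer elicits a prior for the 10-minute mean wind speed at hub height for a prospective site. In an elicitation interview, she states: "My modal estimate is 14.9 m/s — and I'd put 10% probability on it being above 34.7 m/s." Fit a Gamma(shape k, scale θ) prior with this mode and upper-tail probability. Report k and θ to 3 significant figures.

Gamma(k,θ) with k>1 has mode (k−1)θ, so θ = 14.9/(k−1).
Need P(X < 34.7) = 0.9 with θ tied to k this way. Start at k = 2, θ = 14.9: P(X<34.7) ≈ 0.676.
Too low — raise k to concentrate. Iterating converges to k ≈ 3.69.
Then θ = 14.9/(3.69−1) ≈ 5.54.

k ≈ 3.69, θ ≈ 5.54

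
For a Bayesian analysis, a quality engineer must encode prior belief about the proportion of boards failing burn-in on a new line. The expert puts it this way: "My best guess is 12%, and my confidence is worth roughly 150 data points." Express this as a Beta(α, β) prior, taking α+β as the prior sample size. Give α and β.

Under the effective-sample-size interpretation, Beta(α, β) has prior mean α/(α+β) and prior sample size α+β.
So α+β = 150 and α/(α+β) = 0.12, giving α = 0.12·150 = 18 and β = 150 − 18 = 132.

α = 18, β = 132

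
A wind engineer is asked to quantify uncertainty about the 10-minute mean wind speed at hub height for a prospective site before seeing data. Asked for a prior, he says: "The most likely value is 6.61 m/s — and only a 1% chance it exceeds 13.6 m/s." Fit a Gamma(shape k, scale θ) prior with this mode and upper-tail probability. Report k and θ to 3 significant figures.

k ≈ 10.4, θ ≈ 0.704

Gamma(k,θ) with k>1 has mode (k−1)θ, so θ = 6.61/(k−1).
Need P(X < 13.6) = 0.99 with θ tied to k this way. Start at k = 2, θ = 6.61: P(X<13.6) ≈ 0.609.
Too low — raise k to concentrate. Iterating converges to k ≈ 10.4.
Then θ = 6.61/(10.4−1) ≈ 0.704.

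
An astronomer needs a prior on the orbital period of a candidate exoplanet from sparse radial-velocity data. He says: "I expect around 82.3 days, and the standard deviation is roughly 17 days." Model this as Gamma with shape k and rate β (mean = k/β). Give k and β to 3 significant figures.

For Gamma(k, rate β): mean = k/β, variance = k/β², so CV = 1/√k.
CV = SD/mean = 17/82.3 = 0.2066, hence k = 1/CV² = 23.4.
Then β = k/mean = 23.4/82.3 = 0.285.

k ≈ 23.4, β ≈ 0.285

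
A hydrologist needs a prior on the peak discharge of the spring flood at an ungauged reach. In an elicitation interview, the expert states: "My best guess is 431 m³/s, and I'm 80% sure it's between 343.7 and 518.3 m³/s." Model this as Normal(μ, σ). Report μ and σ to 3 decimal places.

A symmetric 80% interval runs μ ± z·σ with z = 1.282.
Half-width = 87.3, so σ = 87.3/1.282 = 68.121.
μ is the stated best guess, 431.000.

μ = 431.000, σ = 68.121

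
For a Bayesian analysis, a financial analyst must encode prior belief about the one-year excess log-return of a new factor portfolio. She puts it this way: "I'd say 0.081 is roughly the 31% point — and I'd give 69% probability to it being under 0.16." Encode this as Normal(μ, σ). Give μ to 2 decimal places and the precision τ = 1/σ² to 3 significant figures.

The p-quantile of Normal(μ,σ) is μ + z_p·σ, with z_{0.31} = -0.4959 and z_{0.69} = 0.4959.
Eliminate σ: μ = (z₂·x₁ − z₁·x₂)/(z₂ − z₁) = (0.4959·0.081 − (-0.4959)·0.16)/0.9917 = 0.12.
Then σ = (x₂ − x₁)/(z₂ − z₁) = (0.16 − 0.081)/0.9917 = 0.08.
Precision τ = 1/σ² = 1/0.07966² = 158.

μ = 0.12, τ = 158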